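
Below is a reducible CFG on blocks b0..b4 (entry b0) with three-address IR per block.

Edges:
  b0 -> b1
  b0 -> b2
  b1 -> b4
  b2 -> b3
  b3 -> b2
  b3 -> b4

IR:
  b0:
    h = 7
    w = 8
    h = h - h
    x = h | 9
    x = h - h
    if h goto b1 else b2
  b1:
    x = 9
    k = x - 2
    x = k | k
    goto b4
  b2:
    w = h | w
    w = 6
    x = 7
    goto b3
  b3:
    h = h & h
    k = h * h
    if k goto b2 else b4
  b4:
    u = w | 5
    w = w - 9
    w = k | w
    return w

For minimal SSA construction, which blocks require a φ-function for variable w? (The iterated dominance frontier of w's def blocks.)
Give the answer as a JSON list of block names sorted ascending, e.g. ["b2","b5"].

idom tree: b1←b0 b2←b0 b3←b2 b4←b0
Join-block Dom:
  b2: preds {b0,b3}: {b0} ∩ {b0,b2,b3} = {b0}; idom=b0
  b4: preds {b1,b3}: {b0,b1} ∩ {b0,b2,b3} = {b0}; idom=b0

DF walk-up:
  join b2 pred b0: · stop@b0
  join b2 pred b3: b3→b2 stop@b0
  join b4 pred b1: b1 stop@b0
  join b4 pred b3: b3→b2 stop@b0
  b0: DF=∅
  b1: DF={b4}
  b2: DF={b2,b4}
  b3: DF={b2,b4}
  b4: DF=∅

φ for w: defs {b0,b2,b4}
  DF⁺ = {b2,b4}

Answer: ["b2", "b4"]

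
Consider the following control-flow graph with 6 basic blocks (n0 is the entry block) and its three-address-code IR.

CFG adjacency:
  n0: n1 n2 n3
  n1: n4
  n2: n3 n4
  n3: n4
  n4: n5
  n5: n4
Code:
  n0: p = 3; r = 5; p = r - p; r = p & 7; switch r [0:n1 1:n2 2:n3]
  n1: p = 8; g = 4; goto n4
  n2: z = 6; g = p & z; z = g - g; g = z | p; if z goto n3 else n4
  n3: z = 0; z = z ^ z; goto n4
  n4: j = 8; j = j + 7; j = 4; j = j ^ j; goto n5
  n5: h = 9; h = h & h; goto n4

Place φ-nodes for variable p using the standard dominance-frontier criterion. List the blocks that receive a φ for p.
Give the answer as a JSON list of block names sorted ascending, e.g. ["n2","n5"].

Answer: ["n4"]

Working:
idom tree: n1←n0 n2←n0 n3←n0 n4←n0 n5←n4
Dom at joins:
  n3: preds {n0,n2}: {n0} ∩ {n0,n2} = {n0}; idom=n0
  n4: preds {n1,n2,n3,n5}: {n0,n1} ∩ {n0,n2} ∩ {n0,n3} ∩ {n0,n4,n5} = {n0}; idom=n0

Frontier:
  n3←n0: walk · to n0
  n3←n2: walk n2 to n0
  n4←n1: walk n1 to n0
  n4←n2: walk n2 to n0
  n4←n3: walk n3 to n0
  n4←n5: walk n5→n4 to n0
  DF(n0)=∅
  DF(n1)={n4}
  DF(n2)={n3,n4}
  DF(n3)={n4}
  DF(n4)={n4}
  DF(n5)={n4}

φ for p: defs {n0,n1}
  DF⁺ = {n4}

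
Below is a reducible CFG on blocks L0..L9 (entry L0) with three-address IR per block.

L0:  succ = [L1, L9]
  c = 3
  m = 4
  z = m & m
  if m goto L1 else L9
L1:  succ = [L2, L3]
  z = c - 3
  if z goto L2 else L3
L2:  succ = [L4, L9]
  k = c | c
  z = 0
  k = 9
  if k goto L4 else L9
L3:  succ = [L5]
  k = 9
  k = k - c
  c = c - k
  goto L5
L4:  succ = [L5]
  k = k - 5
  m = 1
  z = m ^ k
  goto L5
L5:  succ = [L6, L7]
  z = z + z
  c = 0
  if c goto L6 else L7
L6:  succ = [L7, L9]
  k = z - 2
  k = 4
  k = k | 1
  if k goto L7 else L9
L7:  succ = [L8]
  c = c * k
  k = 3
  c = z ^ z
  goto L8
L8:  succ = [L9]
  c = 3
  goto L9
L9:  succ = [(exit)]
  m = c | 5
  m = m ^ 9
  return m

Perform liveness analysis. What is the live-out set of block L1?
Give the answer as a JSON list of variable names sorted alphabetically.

Answer: ["c", "z"]

Analysis:
Per-block:
  L0: {c,m,z} / ∅
  L1: {z} / {c}
  L2: {k,z} / {c}
  L3: {c,k} / {c}
  L4: {k,m,z} / {k}
  L5: {c,z} / {z}
  L6: {k} / {z}
  L7: {c,k} / {c,k,z}
  L8: {c} / ∅
  L9: {m} / {c}

Liveness:
  L0: in=∅ out={c}
  L1: in={c} out={c,z}
  L2: in={c} out={c,k}
  L3: in={c,z} out={k,z}
  L4: in={k} out={k,z}
  L5: in={k,z} out={c,k,z}
  L6: in={c,z} out={c,k,z}
  L7: in={c,k,z} out=∅
  L8: in=∅ out={c}
  L9: in={c} out=∅

live-out(L1) = ["c", "z"]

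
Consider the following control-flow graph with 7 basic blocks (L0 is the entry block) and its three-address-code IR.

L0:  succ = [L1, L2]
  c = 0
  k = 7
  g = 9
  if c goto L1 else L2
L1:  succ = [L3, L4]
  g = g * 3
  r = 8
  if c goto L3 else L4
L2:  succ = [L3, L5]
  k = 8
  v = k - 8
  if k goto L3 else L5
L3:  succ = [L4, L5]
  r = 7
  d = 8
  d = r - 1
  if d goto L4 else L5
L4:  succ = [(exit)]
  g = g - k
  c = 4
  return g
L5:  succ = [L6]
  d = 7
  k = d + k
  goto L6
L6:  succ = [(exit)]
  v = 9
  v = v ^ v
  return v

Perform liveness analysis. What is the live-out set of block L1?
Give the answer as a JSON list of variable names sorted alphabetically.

Per-block:
  L0: {c,g,k} / ∅
  L1: {g,r} / {c,g}
  L2: {k,v} / ∅
  L3: {d,r} / ∅
  L4: {c,g} / {g,k}
  L5: {d,k} / {k}
  L6: {v} / ∅

Liveness:
  L0: in=∅ out={c,g,k}
  L1: in={c,g,k} out={g,k}
  L2: in={g} out={g,k}
  L3: in={g,k} out={g,k}
  L4: in={g,k} out=∅
  L5: in={k} out=∅
  L6: in=∅ out=∅

live-out(L1) = ["g", "k"]

Answer: ["g", "k"]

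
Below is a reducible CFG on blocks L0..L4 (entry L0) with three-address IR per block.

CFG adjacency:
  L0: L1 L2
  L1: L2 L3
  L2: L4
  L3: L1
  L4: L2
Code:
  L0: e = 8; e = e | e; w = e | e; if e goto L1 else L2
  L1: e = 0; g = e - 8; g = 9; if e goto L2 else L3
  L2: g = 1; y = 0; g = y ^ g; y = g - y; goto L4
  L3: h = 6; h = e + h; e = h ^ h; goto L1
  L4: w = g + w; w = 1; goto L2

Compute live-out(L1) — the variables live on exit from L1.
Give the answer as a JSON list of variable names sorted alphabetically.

Answer: ["e", "w"]

Analysis:
def/use:
  L0: def={e,w} ue=∅
  L1: def={e,g} ue=∅
  L2: def={g,y} ue=∅
  L3: def={e,h} ue={e}
  L4: def={w} ue={g,w}

Backward fixpoint:
  L0: in=∅ out={w}
  L1: in={w} out={e,w}
  L2: in={w} out={g,w}
  L3: in={e,w} out={w}
  L4: in={g,w} out={w}

live-out(L1) = ["e", "w"]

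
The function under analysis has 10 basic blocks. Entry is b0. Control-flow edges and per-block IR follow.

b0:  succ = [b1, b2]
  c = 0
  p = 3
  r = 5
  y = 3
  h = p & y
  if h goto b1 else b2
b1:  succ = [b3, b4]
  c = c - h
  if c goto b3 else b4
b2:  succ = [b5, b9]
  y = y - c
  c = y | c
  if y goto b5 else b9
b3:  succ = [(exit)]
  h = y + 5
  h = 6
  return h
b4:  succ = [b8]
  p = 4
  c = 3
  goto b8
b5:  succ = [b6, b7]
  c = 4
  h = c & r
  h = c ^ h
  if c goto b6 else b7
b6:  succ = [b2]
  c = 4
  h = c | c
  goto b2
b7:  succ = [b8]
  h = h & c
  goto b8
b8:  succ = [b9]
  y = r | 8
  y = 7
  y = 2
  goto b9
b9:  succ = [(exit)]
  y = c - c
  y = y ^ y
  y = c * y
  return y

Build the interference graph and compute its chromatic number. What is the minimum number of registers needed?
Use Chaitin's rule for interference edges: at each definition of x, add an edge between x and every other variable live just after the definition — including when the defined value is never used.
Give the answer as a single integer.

Block summaries:
  b0 def {c,h,p,r,y} use ∅
  b1 def {c} use {c,h}
  b2 def {c,y} use {c,y}
  b3 def {h} use {y}
  b4 def {c,p} use ∅
  b5 def {c,h} use {r}
  b6 def {c,h} use ∅
  b7 def {h} use {c,h}
  b8 def {y} use {r}
  b9 def {y} use {c}

Live sets:
  b0: in=∅ out={c,h,r,y}
  b1: in={c,h,r,y} out={r,y}
  b2: in={c,r,y} out={c,r,y}
  b3: in={y} out=∅
  b4: in={r} out={c,r}
  b5: in={r,y} out={c,h,r,y}
  b6: in={r,y} out={c,r,y}
  b7: in={c,h,r} out={c,r}
  b8: in={c,r} out={c}
  b9: in={c} out=∅

Interference:
  c — {h,p,r,y}
  h — {c,r,y}
  p — {c,r,y}
  r — {c,h,p,y}
  y — {c,h,p,r}

Chromatic number:
  {c,h,r,y} pairwise interfere (4-clique) ⇒ χ ≥ 4
  4-colouring: R0={c}  R1={r}  R2={y}  R3={h,p}
  χ = 4

Answer: 4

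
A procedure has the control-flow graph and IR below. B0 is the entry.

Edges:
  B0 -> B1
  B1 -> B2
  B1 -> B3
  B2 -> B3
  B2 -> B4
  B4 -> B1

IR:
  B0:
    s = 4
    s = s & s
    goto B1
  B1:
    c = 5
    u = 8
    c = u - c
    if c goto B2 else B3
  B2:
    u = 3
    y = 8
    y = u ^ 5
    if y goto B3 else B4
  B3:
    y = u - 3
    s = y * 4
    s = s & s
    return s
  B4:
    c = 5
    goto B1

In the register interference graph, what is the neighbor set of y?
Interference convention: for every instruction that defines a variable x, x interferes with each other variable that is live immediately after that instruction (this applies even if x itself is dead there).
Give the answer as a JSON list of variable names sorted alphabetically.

def/use:
  B0: def={s} ue=∅
  B1: def={c,u} ue=∅
  B2: def={u,y} ue=∅
  B3: def={s,y} ue={u}
  B4: def={c} ue=∅

Backward fixpoint:
  B0: in=∅ out=∅
  B1: in=∅ out={u}
  B2: in=∅ out={u}
  B3: in={u} out=∅
  B4: in=∅ out=∅

Conflict graph:
  c — {u}
  s — ∅
  u — {c,y}
  y — {u}

N(y) = ["u"]

Answer: ["u"]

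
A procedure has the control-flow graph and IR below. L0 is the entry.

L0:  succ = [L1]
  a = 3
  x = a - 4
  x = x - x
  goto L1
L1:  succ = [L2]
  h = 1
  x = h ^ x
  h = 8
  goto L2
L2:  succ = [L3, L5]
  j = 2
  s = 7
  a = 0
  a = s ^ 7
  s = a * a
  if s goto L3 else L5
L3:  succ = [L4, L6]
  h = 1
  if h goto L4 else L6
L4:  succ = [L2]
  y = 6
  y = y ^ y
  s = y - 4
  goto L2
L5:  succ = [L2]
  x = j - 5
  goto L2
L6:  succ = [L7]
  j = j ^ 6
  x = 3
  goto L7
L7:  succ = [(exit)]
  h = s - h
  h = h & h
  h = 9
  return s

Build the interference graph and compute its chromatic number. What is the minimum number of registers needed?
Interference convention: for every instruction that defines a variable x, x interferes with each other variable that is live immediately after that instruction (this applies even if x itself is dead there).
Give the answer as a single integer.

def/use:
  L0: {a,x} / ∅
  L1: {h,x} / {x}
  L2: {a,j,s} / ∅
  L3: {h} / ∅
  L4: {s,y} / ∅
  L5: {x} / {j}
  L6: {j,x} / {j}
  L7: {h} / {h,s}

Backward fixpoint:
  live L0: ∅→{x}
  live L1: {x}→∅
  live L2: ∅→{j,s}
  live L3: {j,s}→{h,j,s}
  live L4: ∅→∅
  live L5: {j}→∅
  live L6: {h,j,s}→{h,s}
  live L7: {h,s}→∅

Interference:
  a: {j,s}
  h: {j,s,x}
  j: {a,h,s}
  s: {a,h,j,x}
  x: {h,s}
  y: ∅

Registers:
  {a,j,s} pairwise interfere (3-clique) ⇒ χ ≥ 3
  assign a→c1 h→c1 j→c2 s→c0 x→c2 y→c0 — no edge inside a register ⇒ χ ≤ 3
  χ = 3

Answer: 3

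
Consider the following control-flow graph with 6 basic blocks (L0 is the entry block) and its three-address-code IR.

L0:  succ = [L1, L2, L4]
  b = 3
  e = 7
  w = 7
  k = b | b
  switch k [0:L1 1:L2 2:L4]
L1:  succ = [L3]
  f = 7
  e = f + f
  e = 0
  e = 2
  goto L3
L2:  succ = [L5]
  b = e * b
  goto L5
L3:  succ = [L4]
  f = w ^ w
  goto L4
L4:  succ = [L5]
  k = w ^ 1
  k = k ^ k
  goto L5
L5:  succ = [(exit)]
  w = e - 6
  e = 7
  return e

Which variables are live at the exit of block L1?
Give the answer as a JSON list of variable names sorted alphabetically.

Answer: ["e", "w"]

Working:
def/use:
  L0 def {b,e,k,w} use ∅
  L1 def {e,f} use ∅
  L2 def {b} use {b,e}
  L3 def {f} use {w}
  L4 def {k} use {w}
  L5 def {e,w} use {e}

Live sets:
  L0: in=∅ out={b,e,w}
  L1: in={w} out={e,w}
  L2: in={b,e} out={e}
  L3: in={e,w} out={e,w}
  L4: in={e,w} out={e}
  L5: in={e} out=∅

live-out(L1) = ["e", "w"]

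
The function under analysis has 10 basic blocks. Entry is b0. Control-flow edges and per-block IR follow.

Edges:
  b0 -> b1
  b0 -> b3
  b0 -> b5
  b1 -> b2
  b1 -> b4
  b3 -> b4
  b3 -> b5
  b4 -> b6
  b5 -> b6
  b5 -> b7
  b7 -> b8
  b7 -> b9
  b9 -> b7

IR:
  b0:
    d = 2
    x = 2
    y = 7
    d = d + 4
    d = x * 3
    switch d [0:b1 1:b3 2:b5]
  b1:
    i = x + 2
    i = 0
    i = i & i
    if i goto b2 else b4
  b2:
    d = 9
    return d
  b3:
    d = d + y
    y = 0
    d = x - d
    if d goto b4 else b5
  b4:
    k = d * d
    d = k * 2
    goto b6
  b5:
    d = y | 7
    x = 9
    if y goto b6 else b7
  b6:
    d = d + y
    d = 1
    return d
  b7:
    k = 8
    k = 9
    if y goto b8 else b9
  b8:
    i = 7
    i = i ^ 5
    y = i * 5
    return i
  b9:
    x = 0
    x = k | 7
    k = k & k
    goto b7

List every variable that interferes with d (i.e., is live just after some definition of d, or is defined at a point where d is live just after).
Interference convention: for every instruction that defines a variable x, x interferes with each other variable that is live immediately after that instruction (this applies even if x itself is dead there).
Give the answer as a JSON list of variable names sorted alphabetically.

Answer: ["i", "x", "y"]

Working:
Per-block:
  b0: def={d,x,y} ue=∅
  b1: def={i} ue={x}
  b2: def={d} ue=∅
  b3: def={d,y} ue={d,x,y}
  b4: def={d,k} ue={d}
  b5: def={d,x} ue={y}
  b6: def={d} ue={d,y}
  b7: def={k} ue={y}
  b8: def={i,y} ue=∅
  b9: def={k,x} ue={k}

Backward fixpoint:
  live b0: ∅→{d,x,y}
  live b1: {d,x,y}→{d,y}
  live b2: ∅→∅
  live b3: {d,x,y}→{d,y}
  live b4: {d,y}→{d,y}
  live b5: {y}→{d,y}
  live b6: {d,y}→∅
  live b7: {y}→{k,y}
  live b8: ∅→∅
  live b9: {k,y}→{y}

Interference:
  d: {i,x,y}
  i: {d,y}
  k: {x,y}
  x: {d,k,y}
  y: {d,i,k,x}

N(d) = ["i", "x", "y"]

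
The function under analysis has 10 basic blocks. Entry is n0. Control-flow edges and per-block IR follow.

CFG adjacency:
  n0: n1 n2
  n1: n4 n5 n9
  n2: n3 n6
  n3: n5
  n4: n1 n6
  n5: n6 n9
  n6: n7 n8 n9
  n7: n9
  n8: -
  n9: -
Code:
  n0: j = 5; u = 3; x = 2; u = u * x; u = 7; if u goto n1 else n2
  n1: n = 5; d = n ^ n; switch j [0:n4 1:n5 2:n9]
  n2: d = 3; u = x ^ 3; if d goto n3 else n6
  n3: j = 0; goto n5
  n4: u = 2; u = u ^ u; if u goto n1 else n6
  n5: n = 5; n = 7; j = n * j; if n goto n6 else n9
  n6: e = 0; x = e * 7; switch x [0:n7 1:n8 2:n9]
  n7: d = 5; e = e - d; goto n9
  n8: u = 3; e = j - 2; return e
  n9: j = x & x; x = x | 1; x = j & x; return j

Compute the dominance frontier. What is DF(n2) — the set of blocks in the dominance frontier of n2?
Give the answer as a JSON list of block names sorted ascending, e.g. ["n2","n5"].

idom tree: n1←n0 n2←n0 n3←n2 n4←n1 n5←n0 n6←n0 n7←n6 n8←n6 n9←n0
Dom∩ at merges:
  n1: preds {n0,n4}: {n0} ∩ {n0,n1,n4} = {n0}; idom=n0
  n5: preds {n1,n3}: {n0,n1} ∩ {n0,n2,n3} = {n0}; idom=n0
  n6: preds {n2,n4,n5}: {n0,n2} ∩ {n0,n1,n4} ∩ {n0,n5} = {n0}; idom=n0
  n9: preds {n1,n5,n6,n7}: {n0,n1} ∩ {n0,n5} ∩ {n0,n6} ∩ {n0,n6,n7} = {n0}; idom=n0

DF walk-up:
  n1←n0: walk · to n0
  n1←n4: walk n4→n1 to n0
  n5←n1: walk n1 to n0
  n5←n3: walk n3→n2 to n0
  n6←n2: walk n2 to n0
  n6←n4: walk n4→n1 to n0
  n6←n5: walk n5 to n0
  n9←n1: walk n1 to n0
  n9←n5: walk n5 to n0
  n9←n6: walk n6 to n0
  n9←n7: walk n7→n6 to n0
  n0: DF=∅
  n1: DF={n1,n5,n6,n9}
  n2: DF={n5,n6}
  n3: DF={n5}
  n4: DF={n1,n6}
  n5: DF={n6,n9}
  n6: DF={n9}
  n7: DF={n9}
  n8: DF=∅
  n9: DF=∅

DF(n2) = ["n5", "n6"]

Answer: ["n5", "n6"]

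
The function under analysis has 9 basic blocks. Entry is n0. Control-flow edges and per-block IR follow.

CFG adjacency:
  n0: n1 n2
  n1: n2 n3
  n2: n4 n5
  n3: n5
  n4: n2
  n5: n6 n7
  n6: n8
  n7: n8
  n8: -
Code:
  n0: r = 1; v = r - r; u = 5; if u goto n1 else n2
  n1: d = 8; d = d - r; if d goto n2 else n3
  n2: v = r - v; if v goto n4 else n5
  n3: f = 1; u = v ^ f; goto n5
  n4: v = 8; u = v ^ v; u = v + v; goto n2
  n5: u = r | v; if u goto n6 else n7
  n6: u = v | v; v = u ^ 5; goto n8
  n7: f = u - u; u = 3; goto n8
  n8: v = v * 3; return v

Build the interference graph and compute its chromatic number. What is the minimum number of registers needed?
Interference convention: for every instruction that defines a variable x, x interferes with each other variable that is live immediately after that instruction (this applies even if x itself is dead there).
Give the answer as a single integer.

def/use:
  n0: def={r,u,v} ue=∅
  n1: def={d} ue={r}
  n2: def={v} ue={r,v}
  n3: def={f,u} ue={v}
  n4: def={u,v} ue=∅
  n5: def={u} ue={r,v}
  n6: def={u,v} ue={v}
  n7: def={f,u} ue={u}
  n8: def={v} ue={v}

Live sets:
  n0 li=∅ lo={r,v}
  n1 li={r,v} lo={r,v}
  n2 li={r,v} lo={r,v}
  n3 li={r,v} lo={r,v}
  n4 li={r} lo={r,v}
  n5 li={r,v} lo={u,v}
  n6 li={v} lo={v}
  n7 li={u,v} lo={v}
  n8 li={v} lo=∅

Conflict graph:
  d↔{r,v}
  f↔{r,v}
  r↔{d,f,u,v}
  u↔{r,v}
  v↔{d,f,r,u}

Registers:
  clique {d,r,v} ⇒ need ≥ 3
  3-colouring: c0={r}  c1={v}  c2={d,f,u}
  χ = 3

Answer: 3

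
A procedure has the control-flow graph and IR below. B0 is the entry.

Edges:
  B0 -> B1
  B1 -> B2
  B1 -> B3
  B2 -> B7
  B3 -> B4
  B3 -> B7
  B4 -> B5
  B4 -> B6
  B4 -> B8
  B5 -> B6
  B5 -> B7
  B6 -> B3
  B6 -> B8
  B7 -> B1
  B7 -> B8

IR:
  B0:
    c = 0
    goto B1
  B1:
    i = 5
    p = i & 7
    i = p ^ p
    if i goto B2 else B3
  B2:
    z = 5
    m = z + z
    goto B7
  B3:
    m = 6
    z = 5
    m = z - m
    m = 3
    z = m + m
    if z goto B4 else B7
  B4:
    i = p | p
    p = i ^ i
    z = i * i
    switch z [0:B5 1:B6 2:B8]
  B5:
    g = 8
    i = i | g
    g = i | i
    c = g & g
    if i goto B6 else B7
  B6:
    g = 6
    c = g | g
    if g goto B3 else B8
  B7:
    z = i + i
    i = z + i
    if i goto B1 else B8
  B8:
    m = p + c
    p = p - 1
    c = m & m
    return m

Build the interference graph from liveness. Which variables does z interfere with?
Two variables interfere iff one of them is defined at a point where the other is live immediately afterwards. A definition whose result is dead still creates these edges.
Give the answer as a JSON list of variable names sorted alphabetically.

Answer: ["c", "i", "m", "p"]

Working:
def/use:
  B0: def={c} ue=∅
  B1: def={i,p} ue=∅
  B2: def={m,z} ue=∅
  B3: def={m,z} ue=∅
  B4: def={i,p,z} ue={p}
  B5: def={c,g,i} ue={i}
  B6: def={c,g} ue=∅
  B7: def={i,z} ue={i}
  B8: def={c,m,p} ue={c,p}

Backward fixpoint:
  B0 li=∅ lo={c}
  B1 li={c} lo={c,i,p}
  B2 li={c,i,p} lo={c,i,p}
  B3 li={c,i,p} lo={c,i,p}
  B4 li={c,p} lo={c,i,p}
  B5 li={i,p} lo={c,i,p}
  B6 li={i,p} lo={c,i,p}
  B7 li={c,i,p} lo={c,p}
  B8 li={c,p} lo=∅

Interfere edges:
  c↔{g,i,m,p,z}
  g↔{c,i,p}
  i↔{c,g,m,p,z}
  m↔{c,i,p,z}
  p↔{c,g,i,m,z}
  z↔{c,i,m,p}

N(z) = ["c", "i", "m", "p"]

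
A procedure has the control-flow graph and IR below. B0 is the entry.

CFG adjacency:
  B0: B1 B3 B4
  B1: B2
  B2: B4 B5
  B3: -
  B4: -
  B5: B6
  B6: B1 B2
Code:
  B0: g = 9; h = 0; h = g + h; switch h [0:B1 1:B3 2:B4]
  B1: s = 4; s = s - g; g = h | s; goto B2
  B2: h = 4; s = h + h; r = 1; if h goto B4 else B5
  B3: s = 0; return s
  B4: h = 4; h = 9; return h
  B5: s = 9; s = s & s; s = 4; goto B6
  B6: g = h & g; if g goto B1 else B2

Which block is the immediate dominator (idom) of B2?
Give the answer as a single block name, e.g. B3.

Answer: B1

Analysis:
idom tree: B1←B0 B2←B1 B3←B0 B4←B0 B5←B2 B6←B5
Dom at joins:
  B1: preds {B0,B6}: {B0} ∩ {B0,B1,B2,B5,B6} = {B0}; idom=B0
  B2: preds {B1,B6}: {B0,B1} ∩ {B0,B1,B2,B5,B6} = {B0,B1}; idom=B1
  B4: preds {B0,B2}: {B0} ∩ {B0,B1,B2} = {B0}; idom=B0

idom(B2) = B1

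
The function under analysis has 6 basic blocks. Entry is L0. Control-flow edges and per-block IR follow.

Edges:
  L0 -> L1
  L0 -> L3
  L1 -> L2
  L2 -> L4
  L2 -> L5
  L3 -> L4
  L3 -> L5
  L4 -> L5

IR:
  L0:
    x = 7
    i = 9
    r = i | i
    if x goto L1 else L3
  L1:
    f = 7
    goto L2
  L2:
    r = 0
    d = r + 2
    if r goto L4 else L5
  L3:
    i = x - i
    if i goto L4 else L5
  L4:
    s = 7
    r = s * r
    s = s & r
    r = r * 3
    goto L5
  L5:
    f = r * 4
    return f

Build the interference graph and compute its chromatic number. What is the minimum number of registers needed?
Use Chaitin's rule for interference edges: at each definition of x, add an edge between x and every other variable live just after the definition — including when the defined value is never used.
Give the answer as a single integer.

Per-block:
  L0: {i,r,x} / ∅
  L1: {f} / ∅
  L2: {d,r} / ∅
  L3: {i} / {i,x}
  L4: {r,s} / {r}
  L5: {f} / {r}

Live sets:
  L0: in=∅ out={i,r,x}
  L1: in=∅ out=∅
  L2: in=∅ out={r}
  L3: in={i,r,x} out={r}
  L4: in={r} out={r}
  L5: in={r} out=∅

Conflict graph:
  d: {r}
  f: ∅
  i: {r,x}
  r: {d,i,s,x}
  s: {r}
  x: {i,r}

Registers:
  {i,r,x} pairwise interfere (3-clique) ⇒ χ ≥ 3
  assign d→r1 f→r0 i→r1 r→r0 s→r1 x→r2 — no edge inside a register ⇒ χ ≤ 3
  χ = 3

Answer: 3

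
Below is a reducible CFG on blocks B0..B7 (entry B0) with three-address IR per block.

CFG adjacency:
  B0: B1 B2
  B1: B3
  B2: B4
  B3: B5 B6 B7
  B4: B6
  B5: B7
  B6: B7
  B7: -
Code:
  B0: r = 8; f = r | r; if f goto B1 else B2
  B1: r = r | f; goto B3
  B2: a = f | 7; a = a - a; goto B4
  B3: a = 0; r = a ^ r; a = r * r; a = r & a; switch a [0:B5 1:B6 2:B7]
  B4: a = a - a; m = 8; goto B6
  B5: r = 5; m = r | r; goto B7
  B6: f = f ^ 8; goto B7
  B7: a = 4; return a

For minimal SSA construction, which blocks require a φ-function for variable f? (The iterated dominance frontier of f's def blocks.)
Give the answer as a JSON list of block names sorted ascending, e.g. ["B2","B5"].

idom tree: B1←B0 B2←B0 B3←B1 B4←B2 B5←B3 B6←B0 B7←B0
Dom at joins:
  B6: preds {B3,B4}: {B0,B1,B3} ∩ {B0,B2,B4} = {B0}; idom=B0
  B7: preds {B3,B5,B6}: {B0,B1,B3} ∩ {B0,B1,B3,B5} ∩ {B0,B6} = {B0}; idom=B0

Frontier:
  join B6 pred B3: B3→B1 stop@B0
  join B6 pred B4: B4→B2 stop@B0
  join B7 pred B3: B3→B1 stop@B0
  join B7 pred B5: B5→B3→B1 stop@B0
  join B7 pred B6: B6 stop@B0
  B0 → ∅
  B1 → {B6,B7}
  B2 → {B6}
  B3 → {B6,B7}
  B4 → {B6}
  B5 → {B7}
  B6 → {B7}
  B7 → ∅

φ for f: defs {B0,B6}
  DF⁺ = {B7}

Answer: ["B7"]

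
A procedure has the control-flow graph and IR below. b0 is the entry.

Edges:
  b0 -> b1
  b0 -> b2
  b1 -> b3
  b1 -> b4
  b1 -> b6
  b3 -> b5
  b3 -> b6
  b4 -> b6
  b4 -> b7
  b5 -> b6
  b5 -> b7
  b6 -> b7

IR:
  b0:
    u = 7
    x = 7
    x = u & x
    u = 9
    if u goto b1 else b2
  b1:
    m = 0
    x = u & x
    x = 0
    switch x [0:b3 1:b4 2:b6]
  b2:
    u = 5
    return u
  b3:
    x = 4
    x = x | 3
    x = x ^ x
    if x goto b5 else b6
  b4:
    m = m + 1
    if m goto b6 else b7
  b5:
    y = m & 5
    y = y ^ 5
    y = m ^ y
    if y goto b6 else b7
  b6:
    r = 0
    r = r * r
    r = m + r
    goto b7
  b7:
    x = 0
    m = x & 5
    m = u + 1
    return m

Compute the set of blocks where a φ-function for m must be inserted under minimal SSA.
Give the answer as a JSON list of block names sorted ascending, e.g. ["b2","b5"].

idom tree: b1←b0 b2←b0 b3←b1 b4←b1 b5←b3 b6←b1 b7←b1
Dom∩ at merges:
  b6: preds {b1,b3,b4,b5}: {b0,b1} ∩ {b0,b1,b3} ∩ {b0,b1,b4} ∩ {b0,b1,b3,b5} = {b0,b1}; idom=b1
  b7: preds {b4,b5,b6}: {b0,b1,b4} ∩ {b0,b1,b3,b5} ∩ {b0,b1,b6} = {b0,b1}; idom=b1

DF walk-up:
  b6←b1: walk · to b1
  b6←b3: walk b3 to b1
  b6←b4: walk b4 to b1
  b6←b5: walk b5→b3 to b1
  b7←b4: walk b4 to b1
  b7←b5: walk b5→b3 to b1
  b7←b6: walk b6 to b1
  DF(b0)=∅
  DF(b1)=∅
  DF(b2)=∅
  DF(b3)={b6,b7}
  DF(b4)={b6,b7}
  DF(b5)={b6,b7}
  DF(b6)={b7}
  DF(b7)=∅

φ for m: defs {b1,b4,b7}
  DF⁺ = {b6,b7}

Answer: ["b6", "b7"]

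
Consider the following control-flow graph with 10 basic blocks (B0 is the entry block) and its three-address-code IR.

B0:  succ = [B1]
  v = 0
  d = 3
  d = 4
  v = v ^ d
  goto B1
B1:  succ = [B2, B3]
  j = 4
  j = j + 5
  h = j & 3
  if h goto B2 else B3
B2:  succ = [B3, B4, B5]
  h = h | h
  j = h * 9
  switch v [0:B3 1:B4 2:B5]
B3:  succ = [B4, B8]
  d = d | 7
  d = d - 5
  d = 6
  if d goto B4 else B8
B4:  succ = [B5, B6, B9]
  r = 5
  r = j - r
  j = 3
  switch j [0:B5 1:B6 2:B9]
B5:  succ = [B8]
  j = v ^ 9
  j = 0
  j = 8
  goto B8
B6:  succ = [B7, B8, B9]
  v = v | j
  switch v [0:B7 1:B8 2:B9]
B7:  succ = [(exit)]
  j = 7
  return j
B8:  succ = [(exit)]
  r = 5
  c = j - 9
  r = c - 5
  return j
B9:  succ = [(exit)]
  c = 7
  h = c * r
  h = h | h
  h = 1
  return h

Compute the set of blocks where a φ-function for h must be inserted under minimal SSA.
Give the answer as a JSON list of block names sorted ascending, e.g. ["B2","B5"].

idom tree: B1←B0 B2←B1 B3←B1 B4←B1 B5←B1 B6←B4 B7←B6 B8←B1 B9←B4
Join-block Dom:
  B3: preds {B1,B2}: {B0,B1} ∩ {B0,B1,B2} = {B0,B1}; idom=B1
  B4: preds {B2,B3}: {B0,B1,B2} ∩ {B0,B1,B3} = {B0,B1}; idom=B1
  B5: preds {B2,B4}: {B0,B1,B2} ∩ {B0,B1,B4} = {B0,B1}; idom=B1
  B8: preds {B3,B5,B6}: {B0,B1,B3} ∩ {B0,B1,B5} ∩ {B0,B1,B4,B6} = {B0,B1}; idom=B1
  B9: preds {B4,B6}: {B0,B1,B4} ∩ {B0,B1,B4,B6} = {B0,B1,B4}; idom=B4

DF walk-up:
  join B3 pred B1: · stop@B1
  join B3 pred B2: B2 stop@B1
  join B4 pred B2: B2 stop@B1
  join B4 pred B3: B3 stop@B1
  join B5 pred B2: B2 stop@B1
  join B5 pred B4: B4 stop@B1
  join B8 pred B3: B3 stop@B1
  join B8 pred B5: B5 stop@B1
  join B8 pred B6: B6→B4 stop@B1
  join B9 pred B4: · stop@B4
  join B9 pred B6: B6 stop@B4
  DF(B0)=∅
  DF(B1)=∅
  DF(B2)={B3,B4,B5}
  DF(B3)={B4,B8}
  DF(B4)={B5,B8}
  DF(B5)={B8}
  DF(B6)={B8,B9}
  DF(B7)=∅
  DF(B8)=∅
  DF(B9)=∅

φ for h: defs {B1,B2,B9}
  DF⁺ = {B3,B4,B5,B8}

Answer: ["B3", "B4", "B5", "B8"]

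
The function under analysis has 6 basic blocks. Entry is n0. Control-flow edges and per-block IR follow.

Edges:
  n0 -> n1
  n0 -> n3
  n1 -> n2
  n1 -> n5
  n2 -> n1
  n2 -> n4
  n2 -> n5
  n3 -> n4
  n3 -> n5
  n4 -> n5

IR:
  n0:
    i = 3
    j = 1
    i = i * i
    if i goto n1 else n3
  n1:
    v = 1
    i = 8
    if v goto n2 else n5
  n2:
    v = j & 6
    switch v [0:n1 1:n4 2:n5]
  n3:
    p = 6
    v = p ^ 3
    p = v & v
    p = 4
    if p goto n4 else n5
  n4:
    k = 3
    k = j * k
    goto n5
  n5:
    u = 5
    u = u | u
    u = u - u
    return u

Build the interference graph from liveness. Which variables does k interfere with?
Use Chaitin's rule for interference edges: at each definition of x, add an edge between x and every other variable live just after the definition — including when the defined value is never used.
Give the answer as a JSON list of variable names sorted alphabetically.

Answer: ["j"]

Working:
def/use:
  n0 def {i,j} use ∅
  n1 def {i,v} use ∅
  n2 def {v} use {j}
  n3 def {p,v} use ∅
  n4 def {k} use {j}
  n5 def {u} use ∅

Backward fixpoint:
  n0 li=∅ lo={j}
  n1 li={j} lo={j}
  n2 li={j} lo={j}
  n3 li={j} lo={j}
  n4 li={j} lo=∅
  n5 li=∅ lo=∅

Interference:
  i — {j,v}
  j — {i,k,p,v}
  k — {j}
  p — {j}
  u — ∅
  v — {i,j}

N(k) = ["j"]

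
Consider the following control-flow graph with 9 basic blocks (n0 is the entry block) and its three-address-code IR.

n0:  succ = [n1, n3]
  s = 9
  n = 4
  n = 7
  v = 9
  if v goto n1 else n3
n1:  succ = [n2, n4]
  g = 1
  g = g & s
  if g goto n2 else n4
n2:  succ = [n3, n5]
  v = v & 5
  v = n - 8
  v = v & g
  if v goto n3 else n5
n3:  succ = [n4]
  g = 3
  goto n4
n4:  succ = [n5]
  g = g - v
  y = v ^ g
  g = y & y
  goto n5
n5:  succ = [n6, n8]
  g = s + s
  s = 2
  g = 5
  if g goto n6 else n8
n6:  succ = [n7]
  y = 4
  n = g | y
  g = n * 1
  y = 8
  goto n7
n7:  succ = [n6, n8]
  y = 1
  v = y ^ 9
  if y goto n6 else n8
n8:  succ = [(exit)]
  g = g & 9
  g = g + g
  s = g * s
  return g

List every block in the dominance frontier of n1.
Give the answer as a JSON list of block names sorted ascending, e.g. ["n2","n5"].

idom tree: n1←n0 n2←n1 n3←n0 n4←n0 n5←n0 n6←n5 n7←n6 n8←n5
Dom at joins:
  n3: preds {n0,n2}: {n0} ∩ {n0,n1,n2} = {n0}; idom=n0
  n4: preds {n1,n3}: {n0,n1} ∩ {n0,n3} = {n0}; idom=n0
  n5: preds {n2,n4}: {n0,n1,n2} ∩ {n0,n4} = {n0}; idom=n0
  n6: preds {n5,n7}: {n0,n5} ∩ {n0,n5,n6,n7} = {n0,n5}; idom=n5
  n8: preds {n5,n7}: {n0,n5} ∩ {n0,n5,n6,n7} = {n0,n5}; idom=n5

Frontier:
  join n3 pred n0: · stop@n0
  join n3 pred n2: n2→n1 stop@n0
  join n4 pred n1: n1 stop@n0
  join n4 pred n3: n3 stop@n0
  join n5 pred n2: n2→n1 stop@n0
  join n5 pred n4: n4 stop@n0
  join n6 pred n5: · stop@n5
  join n6 pred n7: n7→n6 stop@n5
  join n8 pred n5: · stop@n5
  join n8 pred n7: n7→n6 stop@n5
  n0: DF=∅
  n1: DF={n3,n4,n5}
  n2: DF={n3,n5}
  n3: DF={n4}
  n4: DF={n5}
  n5: DF=∅
  n6: DF={n6,n8}
  n7: DF={n6,n8}
  n8: DF=∅

DF(n1) = ["n3", "n4", "n5"]

Answer: ["n3", "n4", "n5"]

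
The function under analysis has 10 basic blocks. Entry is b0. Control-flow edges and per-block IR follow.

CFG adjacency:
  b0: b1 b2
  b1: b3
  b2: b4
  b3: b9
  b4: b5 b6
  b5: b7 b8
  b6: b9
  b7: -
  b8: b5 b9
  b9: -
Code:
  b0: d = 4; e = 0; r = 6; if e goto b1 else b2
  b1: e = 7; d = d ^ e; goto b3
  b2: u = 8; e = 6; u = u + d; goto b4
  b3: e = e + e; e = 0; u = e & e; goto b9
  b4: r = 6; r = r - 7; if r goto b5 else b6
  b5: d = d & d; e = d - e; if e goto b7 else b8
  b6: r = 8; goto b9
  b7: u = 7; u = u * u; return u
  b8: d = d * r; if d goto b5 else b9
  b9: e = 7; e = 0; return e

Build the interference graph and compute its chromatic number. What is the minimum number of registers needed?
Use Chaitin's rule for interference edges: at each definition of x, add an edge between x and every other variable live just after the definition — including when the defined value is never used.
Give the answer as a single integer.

Answer: 3

Working:
Block summaries:
  b0 def {d,e,r} use ∅
  b1 def {d,e} use {d}
  b2 def {e,u} use {d}
  b3 def {e,u} use {e}
  b4 def {r} use ∅
  b5 def {d,e} use {d,e}
  b6 def {r} use ∅
  b7 def {u} use ∅
  b8 def {d} use {d,r}
  b9 def {e} use ∅

Liveness:
  b0 li=∅ lo={d}
  b1 li={d} lo={e}
  b2 li={d} lo={d,e}
  b3 li={e} lo=∅
  b4 li={d,e} lo={d,e,r}
  b5 li={d,e,r} lo={d,e,r}
  b6 li=∅ lo=∅
  b7 li=∅ lo=∅
  b8 li={d,e,r} lo={d,e,r}
  b9 li=∅ lo=∅

Interfere edges:
  d↔{e,r,u}
  e↔{d,r,u}
  r↔{d,e}
  u↔{d,e}

Chromatic number:
  {d,e,r} pairwise interfere (3-clique) ⇒ χ ≥ 3
  assign d→R0 e→R1 r→R2 u→R2 — no edge inside a register ⇒ χ ≤ 3
  χ = 3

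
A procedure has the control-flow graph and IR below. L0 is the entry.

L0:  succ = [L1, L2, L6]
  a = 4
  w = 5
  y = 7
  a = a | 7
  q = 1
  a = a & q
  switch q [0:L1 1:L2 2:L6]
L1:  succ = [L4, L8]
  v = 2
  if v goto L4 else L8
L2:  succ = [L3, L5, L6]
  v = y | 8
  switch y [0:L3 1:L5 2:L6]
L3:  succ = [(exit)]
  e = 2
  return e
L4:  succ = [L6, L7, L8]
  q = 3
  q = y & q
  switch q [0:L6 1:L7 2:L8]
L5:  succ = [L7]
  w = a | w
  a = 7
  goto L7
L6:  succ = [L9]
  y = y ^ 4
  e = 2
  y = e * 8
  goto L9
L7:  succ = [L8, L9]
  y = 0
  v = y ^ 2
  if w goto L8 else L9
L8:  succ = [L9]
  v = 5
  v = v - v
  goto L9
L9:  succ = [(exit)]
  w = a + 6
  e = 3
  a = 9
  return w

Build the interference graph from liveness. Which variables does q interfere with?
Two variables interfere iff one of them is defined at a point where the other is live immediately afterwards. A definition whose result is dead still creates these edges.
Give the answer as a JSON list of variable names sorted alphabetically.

Answer: ["a", "w", "y"]

Derivation:
def/use:
  L0: {a,q,w,y} / ∅
  L1: {v} / ∅
  L2: {v} / {y}
  L3: {e} / ∅
  L4: {q} / {y}
  L5: {a,w} / {a,w}
  L6: {e,y} / {y}
  L7: {v,y} / {w}
  L8: {v} / ∅
  L9: {a,e,w} / {a}

Backward fixpoint:
  L0: in=∅ out={a,w,y}
  L1: in={a,w,y} out={a,w,y}
  L2: in={a,w,y} out={a,w,y}
  L3: in=∅ out=∅
  L4: in={a,w,y} out={a,w,y}
  L5: in={a,w} out={a,w}
  L6: in={a,y} out={a}
  L7: in={a,w} out={a}
  L8: in={a} out={a}
  L9: in={a} out=∅

Conflict graph:
  a: {e,q,v,w,y}
  e: {a,w}
  q: {a,w,y}
  v: {a,w,y}
  w: {a,e,q,v,y}
  y: {a,q,v,w}

N(q) = ["a", "w", "y"]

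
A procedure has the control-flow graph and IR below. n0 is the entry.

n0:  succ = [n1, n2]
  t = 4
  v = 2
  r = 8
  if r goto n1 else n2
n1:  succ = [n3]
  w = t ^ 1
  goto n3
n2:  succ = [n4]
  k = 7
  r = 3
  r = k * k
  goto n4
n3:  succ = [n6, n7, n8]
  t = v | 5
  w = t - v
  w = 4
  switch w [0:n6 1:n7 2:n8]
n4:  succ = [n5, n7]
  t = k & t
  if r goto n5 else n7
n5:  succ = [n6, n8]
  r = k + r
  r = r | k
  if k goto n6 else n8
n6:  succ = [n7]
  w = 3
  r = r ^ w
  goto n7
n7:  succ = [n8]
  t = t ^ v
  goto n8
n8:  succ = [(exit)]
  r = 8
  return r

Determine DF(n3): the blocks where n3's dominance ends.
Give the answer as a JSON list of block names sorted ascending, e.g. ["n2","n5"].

idom tree: n1←n0 n2←n0 n3←n1 n4←n2 n5←n4 n6←n0 n7←n0 n8←n0
Join-block Dom:
  n6: preds {n3,n5}: {n0,n1,n3} ∩ {n0,n2,n4,n5} = {n0}; idom=n0
  n7: preds {n3,n4,n6}: {n0,n1,n3} ∩ {n0,n2,n4} ∩ {n0,n6} = {n0}; idom=n0
  n8: preds {n3,n5,n7}: {n0,n1,n3} ∩ {n0,n2,n4,n5} ∩ {n0,n7} = {n0}; idom=n0

DF derivation:
  n6←n3: walk n3→n1 to n0
  n6←n5: walk n5→n4→n2 to n0
  n7←n3: walk n3→n1 to n0
  n7←n4: walk n4→n2 to n0
  n7←n6: walk n6 to n0
  n8←n3: walk n3→n1 to n0
  n8←n5: walk n5→n4→n2 to n0
  n8←n7: walk n7 to n0
  DF(n0)=∅
  DF(n1)={n6,n7,n8}
  DF(n2)={n6,n7,n8}
  DF(n3)={n6,n7,n8}
  DF(n4)={n6,n7,n8}
  DF(n5)={n6,n8}
  DF(n6)={n7}
  DF(n7)={n8}
  DF(n8)=∅

DF(n3) = ["n6", "n7", "n8"]

Answer: ["n6", "n7", "n8"]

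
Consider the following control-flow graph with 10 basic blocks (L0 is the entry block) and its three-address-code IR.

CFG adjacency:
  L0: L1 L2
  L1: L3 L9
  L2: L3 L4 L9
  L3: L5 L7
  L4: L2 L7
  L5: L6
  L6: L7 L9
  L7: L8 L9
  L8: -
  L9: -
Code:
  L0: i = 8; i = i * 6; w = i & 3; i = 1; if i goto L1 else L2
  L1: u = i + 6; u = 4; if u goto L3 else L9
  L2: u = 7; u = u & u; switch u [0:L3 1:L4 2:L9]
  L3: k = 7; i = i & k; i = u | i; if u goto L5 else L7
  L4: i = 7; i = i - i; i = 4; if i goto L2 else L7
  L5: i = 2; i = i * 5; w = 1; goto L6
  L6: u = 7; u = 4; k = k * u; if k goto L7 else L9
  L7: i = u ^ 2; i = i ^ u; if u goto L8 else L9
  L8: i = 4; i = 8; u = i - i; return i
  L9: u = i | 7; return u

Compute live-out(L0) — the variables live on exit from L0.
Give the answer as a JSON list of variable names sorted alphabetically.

Per-block:
  L0: def={i,w} ue=∅
  L1: def={u} ue={i}
  L2: def={u} ue=∅
  L3: def={i,k} ue={i,u}
  L4: def={i} ue=∅
  L5: def={i,w} ue=∅
  L6: def={k,u} ue={k}
  L7: def={i} ue={u}
  L8: def={i,u} ue=∅
  L9: def={u} ue={i}

Live sets:
  L0 li=∅ lo={i}
  L1 li={i} lo={i,u}
  L2 li={i} lo={i,u}
  L3 li={i,u} lo={k,u}
  L4 li={u} lo={i,u}
  L5 li={k} lo={i,k}
  L6 li={i,k} lo={i,u}
  L7 li={u} lo={i}
  L8 li=∅ lo=∅
  L9 li={i} lo=∅

live-out(L0) = ["i"]

Answer: ["i"]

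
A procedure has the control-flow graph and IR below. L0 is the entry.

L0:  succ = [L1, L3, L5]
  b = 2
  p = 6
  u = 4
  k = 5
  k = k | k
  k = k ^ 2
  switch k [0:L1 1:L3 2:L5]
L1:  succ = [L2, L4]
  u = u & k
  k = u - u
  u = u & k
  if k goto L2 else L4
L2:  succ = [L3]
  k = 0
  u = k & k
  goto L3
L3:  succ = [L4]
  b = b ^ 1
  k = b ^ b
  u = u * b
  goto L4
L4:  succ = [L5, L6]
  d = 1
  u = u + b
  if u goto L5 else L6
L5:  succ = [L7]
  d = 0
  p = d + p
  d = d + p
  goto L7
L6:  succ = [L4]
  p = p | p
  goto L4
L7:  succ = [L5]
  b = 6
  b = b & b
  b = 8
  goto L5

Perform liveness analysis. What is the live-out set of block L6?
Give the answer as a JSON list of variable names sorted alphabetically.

Per-block:
  L0 def {b,k,p,u} use ∅
  L1 def {k,u} use {k,u}
  L2 def {k,u} use ∅
  L3 def {b,k,u} use {b,u}
  L4 def {d,u} use {b,u}
  L5 def {d,p} use {p}
  L6 def {p} use {p}
  L7 def {b} use ∅

Liveness:
  live L0: ∅→{b,k,p,u}
  live L1: {b,k,p,u}→{b,p,u}
  live L2: {b,p}→{b,p,u}
  live L3: {b,p,u}→{b,p,u}
  live L4: {b,p,u}→{b,p,u}
  live L5: {p}→{p}
  live L6: {b,p,u}→{b,p,u}
  live L7: {p}→{p}

live-out(L6) = ["b", "p", "u"]

Answer: ["b", "p", "u"]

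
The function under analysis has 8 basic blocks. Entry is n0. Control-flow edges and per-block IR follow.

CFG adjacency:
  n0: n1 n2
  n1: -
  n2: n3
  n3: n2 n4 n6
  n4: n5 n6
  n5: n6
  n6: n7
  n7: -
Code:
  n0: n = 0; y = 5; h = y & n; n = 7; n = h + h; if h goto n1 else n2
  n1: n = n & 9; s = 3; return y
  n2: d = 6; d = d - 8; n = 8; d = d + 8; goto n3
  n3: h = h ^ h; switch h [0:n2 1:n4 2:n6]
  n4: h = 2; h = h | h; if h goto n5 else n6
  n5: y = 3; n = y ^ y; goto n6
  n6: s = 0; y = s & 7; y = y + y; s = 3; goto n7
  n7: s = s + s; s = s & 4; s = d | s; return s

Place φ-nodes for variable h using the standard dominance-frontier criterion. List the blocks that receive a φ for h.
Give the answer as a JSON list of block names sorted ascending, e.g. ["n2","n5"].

Answer: ["n2", "n6"]

Derivation:
idom tree: n1←n0 n2←n0 n3←n2 n4←n3 n5←n4 n6←n3 n7←n6
Dom at joins:
  n2: preds {n0,n3}: {n0} ∩ {n0,n2,n3} = {n0}; idom=n0
  n6: preds {n3,n4,n5}: {n0,n2,n3} ∩ {n0,n2,n3,n4} ∩ {n0,n2,n3,n4,n5} = {n0,n2,n3}; idom=n3

DF derivation:
  n2←n0: walk · to n0
  n2←n3: walk n3→n2 to n0
  n6←n3: walk · to n3
  n6←n4: walk n4 to n3
  n6←n5: walk n5→n4 to n3
  DF(n0)=∅
  DF(n1)=∅
  DF(n2)={n2}
  DF(n3)={n2}
  DF(n4)={n6}
  DF(n5)={n6}
  DF(n6)=∅
  DF(n7)=∅

φ for h: defs {n0,n3,n4}
  DF⁺ = {n2,n6}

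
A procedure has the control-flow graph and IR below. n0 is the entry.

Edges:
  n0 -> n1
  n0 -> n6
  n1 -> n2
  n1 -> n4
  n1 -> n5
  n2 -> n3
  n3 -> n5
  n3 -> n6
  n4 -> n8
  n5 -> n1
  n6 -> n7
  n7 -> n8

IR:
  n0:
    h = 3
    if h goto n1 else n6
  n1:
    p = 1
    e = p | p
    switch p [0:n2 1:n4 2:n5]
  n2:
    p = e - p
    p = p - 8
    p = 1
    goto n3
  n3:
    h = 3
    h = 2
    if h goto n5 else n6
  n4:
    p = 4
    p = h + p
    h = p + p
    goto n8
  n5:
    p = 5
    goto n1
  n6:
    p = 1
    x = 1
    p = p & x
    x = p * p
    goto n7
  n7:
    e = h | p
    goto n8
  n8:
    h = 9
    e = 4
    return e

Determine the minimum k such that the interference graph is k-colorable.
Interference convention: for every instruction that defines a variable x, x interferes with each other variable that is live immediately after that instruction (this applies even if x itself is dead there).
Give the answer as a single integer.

Per-block:
  n0: def={h} ue=∅
  n1: def={e,p} ue=∅
  n2: def={p} ue={e,p}
  n3: def={h} ue=∅
  n4: def={h,p} ue={h}
  n5: def={p} ue=∅
  n6: def={p,x} ue=∅
  n7: def={e} ue={h,p}
  n8: def={e,h} ue=∅

Liveness:
  n0 li=∅ lo={h}
  n1 li={h} lo={e,h,p}
  n2 li={e,p} lo=∅
  n3 li=∅ lo={h}
  n4 li={h} lo=∅
  n5 li={h} lo={h}
  n6 li={h} lo={h,p}
  n7 li={h,p} lo=∅
  n8 li=∅ lo=∅

Interference:
  e — {h,p}
  h — {e,p,x}
  p — {e,h,x}
  x — {h,p}

Registers:
  clique {e,h,p} ⇒ need ≥ 3
  3-colouring: c0={h}  c1={p}  c2={e,x}
  χ = 3

Answer: 3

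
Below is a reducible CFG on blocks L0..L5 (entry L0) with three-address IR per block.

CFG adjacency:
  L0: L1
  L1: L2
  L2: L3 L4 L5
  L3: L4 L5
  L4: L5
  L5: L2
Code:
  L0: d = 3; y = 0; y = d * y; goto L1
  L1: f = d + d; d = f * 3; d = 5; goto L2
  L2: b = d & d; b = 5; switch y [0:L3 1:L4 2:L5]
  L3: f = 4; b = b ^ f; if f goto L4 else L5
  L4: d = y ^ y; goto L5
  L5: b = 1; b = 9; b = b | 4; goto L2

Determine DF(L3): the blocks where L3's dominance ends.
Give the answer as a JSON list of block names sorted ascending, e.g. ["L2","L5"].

Answer: ["L4", "L5"]

Derivation:
idom tree: L1←L0 L2←L1 L3←L2 L4←L2 L5←L2
Dom at joins:
  L2: preds {L1,L5}: {L0,L1} ∩ {L0,L1,L2,L5} = {L0,L1}; idom=L1
  L4: preds {L2,L3}: {L0,L1,L2} ∩ {L0,L1,L2,L3} = {L0,L1,L2}; idom=L2
  L5: preds {L2,L3,L4}: {L0,L1,L2} ∩ {L0,L1,L2,L3} ∩ {L0,L1,L2,L4} = {L0,L1,L2}; idom=L2

DF derivation:
  join L2 pred L1: · stop@L1
  join L2 pred L5: L5→L2 stop@L1
  join L4 pred L2: · stop@L2
  join L4 pred L3: L3 stop@L2
  join L5 pred L2: · stop@L2
  join L5 pred L3: L3 stop@L2
  join L5 pred L4: L4 stop@L2
  L0 → ∅
  L1 → ∅
  L2 → {L2}
  L3 → {L4,L5}
  L4 → {L5}
  L5 → {L2}

DF(L3) = ["L4", "L5"]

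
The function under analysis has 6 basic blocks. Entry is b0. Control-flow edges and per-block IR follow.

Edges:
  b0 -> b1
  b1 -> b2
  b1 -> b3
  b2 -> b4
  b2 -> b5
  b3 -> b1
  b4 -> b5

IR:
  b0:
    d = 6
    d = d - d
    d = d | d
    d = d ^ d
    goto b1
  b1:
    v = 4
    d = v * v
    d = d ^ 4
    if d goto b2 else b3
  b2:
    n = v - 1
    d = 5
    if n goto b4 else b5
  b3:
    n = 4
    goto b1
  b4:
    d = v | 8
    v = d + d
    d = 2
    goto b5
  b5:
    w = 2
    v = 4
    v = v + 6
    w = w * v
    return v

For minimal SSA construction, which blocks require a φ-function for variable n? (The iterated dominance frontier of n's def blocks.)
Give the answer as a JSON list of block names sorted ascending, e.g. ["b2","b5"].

idom tree: b1←b0 b2←b1 b3←b1 b4←b2 b5←b2
Dom at joins:
  b1: preds {b0,b3}: {b0} ∩ {b0,b1,b3} = {b0}; idom=b0
  b5: preds {b2,b4}: {b0,b1,b2} ∩ {b0,b1,b2,b4} = {b0,b1,b2}; idom=b2

Frontier:
  join b1 pred b0: · stop@b0
  join b1 pred b3: b3→b1 stop@b0
  join b5 pred b2: · stop@b2
  join b5 pred b4: b4 stop@b2
  b0: DF=∅
  b1: DF={b1}
  b2: DF=∅
  b3: DF={b1}
  b4: DF={b5}
  b5: DF=∅

φ for n: defs {b2,b3}
  DF⁺ = {b1}

Answer: ["b1"]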